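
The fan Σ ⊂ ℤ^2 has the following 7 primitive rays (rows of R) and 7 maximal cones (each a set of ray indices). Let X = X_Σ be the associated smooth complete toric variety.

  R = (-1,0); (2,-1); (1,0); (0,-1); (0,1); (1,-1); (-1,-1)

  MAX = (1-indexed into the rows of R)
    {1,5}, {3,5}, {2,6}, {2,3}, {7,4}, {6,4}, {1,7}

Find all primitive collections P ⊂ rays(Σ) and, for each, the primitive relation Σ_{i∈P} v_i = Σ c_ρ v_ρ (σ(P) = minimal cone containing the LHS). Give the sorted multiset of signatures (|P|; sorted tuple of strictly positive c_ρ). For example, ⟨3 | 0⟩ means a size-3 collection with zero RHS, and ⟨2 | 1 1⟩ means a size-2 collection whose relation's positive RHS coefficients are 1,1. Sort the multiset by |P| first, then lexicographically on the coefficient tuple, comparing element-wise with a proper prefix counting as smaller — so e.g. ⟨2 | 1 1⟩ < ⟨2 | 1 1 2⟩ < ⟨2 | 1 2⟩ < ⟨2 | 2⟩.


Primitive collections (14):

  • {1,3}:  v_{1} + v_{3} = 0  so sig = ⟨2 | 0⟩
  • {4,5}:  v_{4} + v_{5} = 0  so sig = ⟨2 | 0⟩
  • {1,2}:  v_{1} + v_{2} = v_{6}  so sig = ⟨2 | 1⟩
  • {1,4}:  v_{1} + v_{4} = v_{7}  so sig = ⟨2 | 1⟩
  • {1,6}:  v_{1} + v_{6} = v_{4}  so sig = ⟨2 | 1⟩
  • {3,4}:  v_{3} + v_{4} = v_{6}  so sig = ⟨2 | 1⟩
  • {3,6}:  v_{3} + v_{6} = v_{2}  so sig = ⟨2 | 1⟩
  • {3,7}:  v_{3} + v_{7} = v_{4}  so sig = ⟨2 | 1⟩
  • {5,6}:  v_{5} + v_{6} = v_{3}  so sig = ⟨2 | 1⟩
  • {5,7}:  v_{5} + v_{7} = v_{1}  so sig = ⟨2 | 1⟩
  • {2,7}:  v_{2} + v_{7} = v_{4} + v_{6}  so sig = ⟨2 | 1 1⟩
  • {2,4}:  v_{2} + v_{4} = 2·v_{6}  so sig = ⟨2 | 2⟩
  • {2,5}:  v_{2} + v_{5} = 2·v_{3}  so sig = ⟨2 | 2⟩
  • {6,7}:  v_{6} + v_{7} = 2·v_{4}  so sig = ⟨2 | 2⟩

so the primitive-relation signature multiset is
[⟨2 | 0⟩, ⟨2 | 0⟩, ⟨2 | 1⟩, ⟨2 | 1⟩, ⟨2 | 1⟩, ⟨2 | 1⟩, ⟨2 | 1⟩, ⟨2 | 1⟩, ⟨2 | 1⟩, ⟨2 | 1⟩, ⟨2 | 1 1⟩, ⟨2 | 2⟩, ⟨2 | 2⟩, ⟨2 | 2⟩]


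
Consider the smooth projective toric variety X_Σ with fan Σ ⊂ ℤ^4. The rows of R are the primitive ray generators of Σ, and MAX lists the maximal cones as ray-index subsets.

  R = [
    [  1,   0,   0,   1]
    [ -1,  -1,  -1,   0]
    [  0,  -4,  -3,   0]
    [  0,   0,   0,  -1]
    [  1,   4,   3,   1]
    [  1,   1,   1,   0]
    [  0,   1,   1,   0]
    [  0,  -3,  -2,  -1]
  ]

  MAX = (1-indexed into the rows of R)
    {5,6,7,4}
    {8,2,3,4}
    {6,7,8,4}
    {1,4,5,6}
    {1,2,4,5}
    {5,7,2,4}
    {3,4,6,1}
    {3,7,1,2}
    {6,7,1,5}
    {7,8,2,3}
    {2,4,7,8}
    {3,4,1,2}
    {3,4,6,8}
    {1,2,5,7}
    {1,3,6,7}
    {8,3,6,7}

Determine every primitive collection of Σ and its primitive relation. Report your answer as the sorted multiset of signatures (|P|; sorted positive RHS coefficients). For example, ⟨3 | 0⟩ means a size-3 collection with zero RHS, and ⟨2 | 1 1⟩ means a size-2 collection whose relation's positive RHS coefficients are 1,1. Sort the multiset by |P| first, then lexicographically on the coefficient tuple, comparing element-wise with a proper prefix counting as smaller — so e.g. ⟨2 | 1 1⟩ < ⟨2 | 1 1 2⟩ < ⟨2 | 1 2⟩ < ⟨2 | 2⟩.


Σ has 6 primitive collections:

  P={2,6}:  v_{2} + v_{6} = 0  so sig = ⟨2 | 0⟩
  P={3,5}:  v_{3} + v_{5} = v_{1}  so sig = ⟨2 | 1⟩
  P={5,8}:  v_{5} + v_{8} = v_{6}  so sig = ⟨2 | 1⟩
  P={1,8}:  v_{1} + v_{8} = v_{3} + v_{6}  so sig = ⟨2 | 1 1⟩
  P={1,4,7}:  v_{1} + v_{4} + v_{7} = v_{6}  so sig = ⟨3 | 1⟩
  P={3,4,7}:  v_{3} + v_{4} + v_{7} = v_{8}  so sig = ⟨3 | 1⟩

Signatures (|P|; sorted positive RHS coefficients), sorted:
{ ⟨2 | 0⟩,  ⟨2 | 1⟩ ×2,  ⟨2 | 1 1⟩,  ⟨3 | 1⟩ ×2 }


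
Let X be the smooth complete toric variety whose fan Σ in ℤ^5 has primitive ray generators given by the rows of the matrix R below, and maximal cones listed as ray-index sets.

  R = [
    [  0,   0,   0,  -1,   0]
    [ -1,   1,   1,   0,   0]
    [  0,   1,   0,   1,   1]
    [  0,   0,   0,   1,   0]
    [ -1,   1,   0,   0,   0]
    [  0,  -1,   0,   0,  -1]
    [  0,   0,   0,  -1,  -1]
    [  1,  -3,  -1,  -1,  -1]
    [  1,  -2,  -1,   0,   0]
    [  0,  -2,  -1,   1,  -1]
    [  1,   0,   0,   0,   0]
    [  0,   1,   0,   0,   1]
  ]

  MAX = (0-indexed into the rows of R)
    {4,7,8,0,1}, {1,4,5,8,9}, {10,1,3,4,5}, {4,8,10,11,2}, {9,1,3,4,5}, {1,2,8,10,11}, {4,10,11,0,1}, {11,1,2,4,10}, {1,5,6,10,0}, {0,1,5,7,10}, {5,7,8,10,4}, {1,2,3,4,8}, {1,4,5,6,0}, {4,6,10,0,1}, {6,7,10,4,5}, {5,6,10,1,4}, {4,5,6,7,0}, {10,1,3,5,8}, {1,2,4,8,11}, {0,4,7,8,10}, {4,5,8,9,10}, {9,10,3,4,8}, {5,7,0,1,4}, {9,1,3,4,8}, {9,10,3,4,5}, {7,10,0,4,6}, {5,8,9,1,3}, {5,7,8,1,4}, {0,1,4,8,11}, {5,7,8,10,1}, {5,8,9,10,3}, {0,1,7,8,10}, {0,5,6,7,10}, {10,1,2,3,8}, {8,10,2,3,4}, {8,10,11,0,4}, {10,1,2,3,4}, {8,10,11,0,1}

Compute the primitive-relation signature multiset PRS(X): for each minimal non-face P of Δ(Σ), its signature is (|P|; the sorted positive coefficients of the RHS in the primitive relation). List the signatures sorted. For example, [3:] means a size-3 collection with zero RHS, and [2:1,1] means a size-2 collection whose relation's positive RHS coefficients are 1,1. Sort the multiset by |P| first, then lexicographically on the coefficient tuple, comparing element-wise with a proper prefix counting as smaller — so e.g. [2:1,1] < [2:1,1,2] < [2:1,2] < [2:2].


Δ(Σ) — 12 vertices, 24 min non-faces:

  P = {0,3}:  v_{0} + v_{3} = 0  ⇒ sig = [2:]
  P = {5,11}:  v_{5} + v_{11} = 0  ⇒ sig = [2:]
  P = {0,2}:  v_{0} + v_{2} = v_{11}  ⇒ sig = [2:1]
  P = {2,5}:  v_{2} + v_{5} = v_{3}  ⇒ sig = [2:1]
  P = {2,7}:  v_{2} + v_{7} = v_{8}  ⇒ sig = [2:1]
  P = {3,11}:  v_{3} + v_{11} = v_{2}  ⇒ sig = [2:1]
  P = {2,6}:  v_{2} + v_{6} = v_{4} + v_{10}  ⇒ sig = [2:1,1]
  P = {3,7}:  v_{3} + v_{7} = v_{5} + v_{8}  ⇒ sig = [2:1,1]
  P = {7,11}:  v_{7} + v_{11} = v_{0} + v_{8}  ⇒ sig = [2:1,1]
  P = {0,9}:  v_{0} + v_{9} = v_{4} + v_{5} + v_{8}  ⇒ sig = [2:1,1,1]
  P = {3,6}:  v_{3} + v_{6} = v_{4} + v_{5} + v_{10}  ⇒ sig = [2:1,1,1]
  P = {6,8}:  v_{6} + v_{8} = v_{4} + v_{7} + v_{10}  ⇒ sig = [2:1,1,1]
  P = {6,11}:  v_{6} + v_{11} = v_{0} + v_{4} + v_{10}  ⇒ sig = [2:1,1,1]
  P = {9,11}:  v_{9} + v_{11} = v_{3} + v_{4} + v_{8}  ⇒ sig = [2:1,1,1]
  P = {2,9}:  v_{2} + v_{9} = 2·v_{3} + v_{4} + v_{8}  ⇒ sig = [2:1,1,2]
  P = {6,9}:  v_{6} + v_{9} = 2·v_{4} + 2·v_{5} + v_{8} + v_{10}  ⇒ sig = [2:1,1,2,2]
  P = {7,9}:  v_{7} + v_{9} = v_{4} + 2·v_{5} + 2·v_{8}  ⇒ sig = [2:1,2,2]
  P = {0,5,8}:  v_{0} + v_{5} + v_{8} = v_{7}  ⇒ sig = [3:1]
  P = {1,9,10}:  v_{1} + v_{9} + v_{10} = v_{3} + v_{5}  ⇒ sig = [3:1,1]
  P = {1,6,7}:  v_{1} + v_{6} + v_{7} = 2·v_{0} + 2·v_{5}  ⇒ sig = [3:2,2]
  P = {1,4,8,10}:  v_{1} + v_{4} + v_{8} + v_{10} = 0  ⇒ sig = [4:]
  P = {0,4,5,10}:  v_{0} + v_{4} + v_{5} + v_{10} = v_{6}  ⇒ sig = [4:1]
  P = {3,4,5,8}:  v_{3} + v_{4} + v_{5} + v_{8} = v_{9}  ⇒ sig = [4:1]
  P = {1,4,7,10}:  v_{1} + v_{4} + v_{7} + v_{10} = v_{0} + v_{5}  ⇒ sig = [4:1,1]

Sorted signature multiset PRS(X):
[[2:], [2:], [2:1], [2:1], [2:1], [2:1], [2:1,1], [2:1,1], [2:1,1], [2:1,1,1], [2:1,1,1], [2:1,1,1], [2:1,1,1], [2:1,1,1], [2:1,1,2], [2:1,1,2,2], [2:1,2,2], [3:1], [3:1,1], [3:2,2], [4:], [4:1], [4:1], [4:1,1]]


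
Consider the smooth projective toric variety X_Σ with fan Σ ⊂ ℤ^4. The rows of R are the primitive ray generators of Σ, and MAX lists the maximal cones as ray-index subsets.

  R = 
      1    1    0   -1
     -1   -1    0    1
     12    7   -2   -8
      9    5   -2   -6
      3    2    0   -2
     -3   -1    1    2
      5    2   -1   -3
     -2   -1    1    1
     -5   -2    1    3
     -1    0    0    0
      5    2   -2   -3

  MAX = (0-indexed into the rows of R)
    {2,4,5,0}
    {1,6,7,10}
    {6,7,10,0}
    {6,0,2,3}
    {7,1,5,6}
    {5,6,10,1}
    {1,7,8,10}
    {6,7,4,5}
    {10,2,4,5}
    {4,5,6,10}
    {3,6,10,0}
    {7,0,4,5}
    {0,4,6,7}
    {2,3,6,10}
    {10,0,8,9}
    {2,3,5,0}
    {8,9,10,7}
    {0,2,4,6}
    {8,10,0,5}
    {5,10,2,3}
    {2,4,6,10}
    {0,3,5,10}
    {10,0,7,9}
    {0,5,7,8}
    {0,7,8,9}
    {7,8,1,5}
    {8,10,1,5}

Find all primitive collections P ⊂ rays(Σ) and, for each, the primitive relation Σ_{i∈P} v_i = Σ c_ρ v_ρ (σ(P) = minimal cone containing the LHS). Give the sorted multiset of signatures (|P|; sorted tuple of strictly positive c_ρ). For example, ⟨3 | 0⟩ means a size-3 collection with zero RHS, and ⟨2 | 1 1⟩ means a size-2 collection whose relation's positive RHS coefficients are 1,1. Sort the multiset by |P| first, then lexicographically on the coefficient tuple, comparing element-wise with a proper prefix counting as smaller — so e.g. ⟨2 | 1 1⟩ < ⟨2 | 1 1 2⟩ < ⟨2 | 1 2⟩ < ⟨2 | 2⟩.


25 collections generate NE(X_Σ); each relation:

  {0,1}:  v_{0} + v_{1} = 0  →  sig = ⟨2 | 0⟩
  {6,8}:  v_{6} + v_{8} = 0  →  sig = ⟨2 | 0⟩
  {3,4}:  v_{3} + v_{4} = v_{2}  →  sig = ⟨2 | 1⟩
  {1,3}:  v_{1} + v_{3} = v_{4} + v_{10}  →  sig = ⟨2 | 1 1⟩
  {1,4}:  v_{1} + v_{4} = v_{5} + v_{6}  →  sig = ⟨2 | 1 1⟩
  {4,8}:  v_{4} + v_{8} = v_{0} + v_{5}  →  sig = ⟨2 | 1 1⟩
  {5,9}:  v_{5} + v_{9} = v_{0} + v_{8}  →  sig = ⟨2 | 1 1⟩
  {1,9}:  v_{1} + v_{9} = v_{7} + v_{8} + v_{10}  →  sig = ⟨2 | 1 1 1⟩
  {2,8}:  v_{2} + v_{8} = v_{0} + v_{3} + v_{5}  →  sig = ⟨2 | 1 1 1⟩
  {6,9}:  v_{6} + v_{9} = v_{0} + v_{7} + v_{10}  →  sig = ⟨2 | 1 1 1⟩
  {2,7}:  v_{2} + v_{7} = 2·v_{0} + v_{4} + v_{6}  →  sig = ⟨2 | 1 1 2⟩
  {3,8}:  v_{3} + v_{8} = 2·v_{0} + v_{5} + v_{10}  →  sig = ⟨2 | 1 1 2⟩
  {1,2}:  v_{1} + v_{2} = 2·v_{4} + v_{10}  →  sig = ⟨2 | 1 2⟩
  {2,9}:  v_{2} + v_{9} = 2·v_{0} + v_{3}  →  sig = ⟨2 | 1 2⟩
  {3,7}:  v_{3} + v_{7} = 2·v_{0} + v_{6}  →  sig = ⟨2 | 1 2⟩
  {3,9}:  v_{3} + v_{9} = 3·v_{0} + v_{10}  →  sig = ⟨2 | 1 3⟩
  {4,9}:  v_{4} + v_{9} = 2·v_{0}  →  sig = ⟨2 | 2⟩
  {5,7,10}:  v_{5} + v_{7} + v_{10} = 0  →  sig = ⟨3 | 0⟩
  {0,4,10}:  v_{0} + v_{4} + v_{10} = v_{3}  →  sig = ⟨3 | 1⟩
  {0,5,6}:  v_{0} + v_{5} + v_{6} = v_{4}  →  sig = ⟨3 | 1⟩
  {4,7,10}:  v_{4} + v_{7} + v_{10} = v_{0} + v_{6}  →  sig = ⟨3 | 1 1⟩
  {3,5,6}:  v_{3} + v_{5} + v_{6} = 2·v_{4} + v_{10}  →  sig = ⟨3 | 1 2⟩
  {2,5,6}:  v_{2} + v_{5} + v_{6} = 3·v_{4} + v_{10}  →  sig = ⟨3 | 1 3⟩
  {0,2,10}:  v_{0} + v_{2} + v_{10} = 2·v_{3}  →  sig = ⟨3 | 2⟩
  {0,7,8,10}:  v_{0} + v_{7} + v_{8} + v_{10} = v_{9}  →  sig = ⟨4 | 1⟩

Hence PRS(X_Σ) =
    ⟨2 | 0⟩
    ⟨2 | 0⟩
    ⟨2 | 1⟩
    ⟨2 | 1 1⟩
    ⟨2 | 1 1⟩
    ⟨2 | 1 1⟩
    ⟨2 | 1 1⟩
    ⟨2 | 1 1 1⟩
    ⟨2 | 1 1 1⟩
    ⟨2 | 1 1 1⟩
    ⟨2 | 1 1 2⟩
    ⟨2 | 1 1 2⟩
    ⟨2 | 1 2⟩
    ⟨2 | 1 2⟩
    ⟨2 | 1 2⟩
    ⟨2 | 1 3⟩
    ⟨2 | 2⟩
    ⟨3 | 0⟩
    ⟨3 | 1⟩
    ⟨3 | 1⟩
    ⟨3 | 1 1⟩
    ⟨3 | 1 2⟩
    ⟨3 | 1 3⟩
    ⟨3 | 2⟩
    ⟨4 | 1⟩


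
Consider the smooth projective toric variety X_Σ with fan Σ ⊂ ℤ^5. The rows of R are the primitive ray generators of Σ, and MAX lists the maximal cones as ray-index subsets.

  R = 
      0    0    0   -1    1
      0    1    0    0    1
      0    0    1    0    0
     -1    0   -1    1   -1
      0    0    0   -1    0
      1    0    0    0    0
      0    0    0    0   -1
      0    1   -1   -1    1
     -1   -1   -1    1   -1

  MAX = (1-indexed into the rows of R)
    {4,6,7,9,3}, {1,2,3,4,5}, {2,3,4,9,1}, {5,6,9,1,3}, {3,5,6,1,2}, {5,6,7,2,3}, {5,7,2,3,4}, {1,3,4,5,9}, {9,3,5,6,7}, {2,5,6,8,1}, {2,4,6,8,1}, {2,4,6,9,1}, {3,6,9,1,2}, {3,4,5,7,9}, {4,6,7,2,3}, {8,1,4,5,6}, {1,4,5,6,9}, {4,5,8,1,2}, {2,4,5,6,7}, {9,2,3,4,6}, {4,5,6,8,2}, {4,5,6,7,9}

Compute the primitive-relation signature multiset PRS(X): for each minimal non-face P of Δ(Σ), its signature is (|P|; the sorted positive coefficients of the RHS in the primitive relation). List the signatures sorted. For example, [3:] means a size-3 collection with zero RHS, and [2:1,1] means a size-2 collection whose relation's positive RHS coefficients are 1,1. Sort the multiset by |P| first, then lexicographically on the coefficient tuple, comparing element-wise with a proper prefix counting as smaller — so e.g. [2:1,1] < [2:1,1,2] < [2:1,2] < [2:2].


|primitive collections| = 9. Relations:

  P={1,7}:  v_{1} + v_{7} = v_{5} — sig = [2:1]
  P={3,8}:  v_{3} + v_{8} = v_{2} + v_{5} — sig = [2:1,1]
  P={7,8}:  v_{7} + v_{8} = v_{2} + v_{4} + 2·v_{5} + v_{6} — sig = [2:1,1,1,2]
  P={8,9}:  v_{8} + v_{9} = 2·v_{1} + 2·v_{4} + v_{6} — sig = [2:1,2,2]
  P={2,7,9}:  v_{2} + v_{7} + v_{9} = v_{4} — sig = [3:1]
  P={2,5,9}:  v_{2} + v_{5} + v_{9} = v_{1} + v_{4} — sig = [3:1,1]
  P={1,3,4,6}:  v_{1} + v_{3} + v_{4} + v_{6} = 0 — sig = [4:]
  P={3,4,5,6}:  v_{3} + v_{4} + v_{5} + v_{6} = v_{7} — sig = [4:1]
  P={1,2,4,5,6}:  v_{1} + v_{2} + v_{4} + v_{5} + v_{6} = v_{8} — sig = [5:1]

Signatures (|P|; sorted positive RHS coefficients), sorted:
{ [2:1],  [2:1,1],  [2:1,1,1,2],  [2:1,2,2],  [3:1],  [3:1,1],  [4:],  [4:1],  [5:1] }


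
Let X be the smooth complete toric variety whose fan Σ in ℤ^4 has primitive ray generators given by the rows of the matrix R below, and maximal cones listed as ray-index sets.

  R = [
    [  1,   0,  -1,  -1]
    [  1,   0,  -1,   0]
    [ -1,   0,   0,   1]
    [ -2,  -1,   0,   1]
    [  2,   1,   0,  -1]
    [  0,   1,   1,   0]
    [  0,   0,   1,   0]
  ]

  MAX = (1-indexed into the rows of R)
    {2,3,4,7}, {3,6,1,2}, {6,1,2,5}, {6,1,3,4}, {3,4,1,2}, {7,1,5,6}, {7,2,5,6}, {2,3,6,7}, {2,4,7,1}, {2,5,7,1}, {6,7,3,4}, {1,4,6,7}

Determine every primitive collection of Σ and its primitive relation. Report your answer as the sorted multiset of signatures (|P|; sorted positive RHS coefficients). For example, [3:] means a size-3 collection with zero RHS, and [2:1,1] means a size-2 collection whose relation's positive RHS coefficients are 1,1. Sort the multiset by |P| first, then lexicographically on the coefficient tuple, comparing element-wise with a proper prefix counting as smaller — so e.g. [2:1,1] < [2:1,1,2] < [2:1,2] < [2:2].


Primitive collections (5):

  {4,5}:  v_{4} + v_{5} = 0 — sig = [2:]
  {3,5}:  v_{3} + v_{5} = v_{2} + v_{6} — sig = [2:1,1]
  {1,3,7}:  v_{1} + v_{3} + v_{7} = 0 — sig = [3:]
  {2,4,6}:  v_{2} + v_{4} + v_{6} = v_{3} — sig = [3:1]
  {1,2,6,7}:  v_{1} + v_{2} + v_{6} + v_{7} = v_{5} — sig = [4:1]

so the primitive-relation signature multiset is
[[2:], [2:1,1], [3:], [3:1], [4:1]]


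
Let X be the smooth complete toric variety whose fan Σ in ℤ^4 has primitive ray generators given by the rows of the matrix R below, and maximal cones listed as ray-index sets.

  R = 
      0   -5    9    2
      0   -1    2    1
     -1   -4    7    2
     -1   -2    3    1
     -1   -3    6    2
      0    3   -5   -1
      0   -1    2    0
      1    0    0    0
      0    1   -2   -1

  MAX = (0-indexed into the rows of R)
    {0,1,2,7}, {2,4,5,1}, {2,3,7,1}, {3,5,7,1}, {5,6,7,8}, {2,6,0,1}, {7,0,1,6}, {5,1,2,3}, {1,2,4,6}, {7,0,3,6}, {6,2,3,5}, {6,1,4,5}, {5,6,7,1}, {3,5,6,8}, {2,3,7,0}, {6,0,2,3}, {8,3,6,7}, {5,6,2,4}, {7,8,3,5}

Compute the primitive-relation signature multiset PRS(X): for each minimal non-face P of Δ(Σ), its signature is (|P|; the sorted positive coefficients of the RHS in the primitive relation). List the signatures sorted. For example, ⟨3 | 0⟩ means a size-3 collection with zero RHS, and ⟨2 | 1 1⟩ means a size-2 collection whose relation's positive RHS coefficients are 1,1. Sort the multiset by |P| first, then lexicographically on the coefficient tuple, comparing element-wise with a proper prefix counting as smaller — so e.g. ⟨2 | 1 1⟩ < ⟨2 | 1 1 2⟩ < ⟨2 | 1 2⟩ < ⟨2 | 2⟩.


|primitive collections| = 14. Relations:

  {1,8}:  v_{1} + v_{8} = 0  so sig = ⟨2 | 0⟩
  {0,5}:  v_{0} + v_{5} = v_{1} + v_{6}  so sig = ⟨2 | 1 1⟩
  {2,8}:  v_{2} + v_{8} = v_{3} + v_{6}  so sig = ⟨2 | 1 1⟩
  {4,8}:  v_{4} + v_{8} = v_{2} + v_{5} + v_{6}  so sig = ⟨2 | 1 1 1⟩
  {0,8}:  v_{0} + v_{8} = v_{3} + 2·v_{6} + v_{7}  so sig = ⟨2 | 1 1 2⟩
  {3,4}:  v_{3} + v_{4} = 2·v_{2} + v_{5}  so sig = ⟨2 | 1 2⟩
  {4,7}:  v_{4} + v_{7} = 2·v_{1} + v_{6}  so sig = ⟨2 | 1 2⟩
  {0,4}:  v_{0} + v_{4} = 2·v_{1} + v_{2} + 2·v_{6}  so sig = ⟨2 | 1 2 2⟩
  {1,3,6}:  v_{1} + v_{3} + v_{6} = v_{2}  so sig = ⟨3 | 1⟩
  {2,5,7}:  v_{2} + v_{5} + v_{7} = v_{1}  so sig = ⟨3 | 1⟩
  {2,6,7}:  v_{2} + v_{6} + v_{7} = v_{0}  so sig = ⟨3 | 1⟩
  {0,1,3}:  v_{0} + v_{1} + v_{3} = 2·v_{2} + v_{7}  so sig = ⟨3 | 1 2⟩
  {3,5,6,7}:  v_{3} + v_{5} + v_{6} + v_{7} = 0  so sig = ⟨4 | 0⟩
  {1,2,5,6}:  v_{1} + v_{2} + v_{5} + v_{6} = v_{4}  so sig = ⟨4 | 1⟩

Hence PRS(X_Σ) =
    |P|=2: 8 collections, coeffs (), (1,1), (1,1), (1,1,1), (1,1,2), (1,2), (1,2), (1,2,2)
    |P|=3: 4 collections, coeffs (1), (1), (1), (1,2)
    |P|=4: 2 collections, coeffs (), (1)


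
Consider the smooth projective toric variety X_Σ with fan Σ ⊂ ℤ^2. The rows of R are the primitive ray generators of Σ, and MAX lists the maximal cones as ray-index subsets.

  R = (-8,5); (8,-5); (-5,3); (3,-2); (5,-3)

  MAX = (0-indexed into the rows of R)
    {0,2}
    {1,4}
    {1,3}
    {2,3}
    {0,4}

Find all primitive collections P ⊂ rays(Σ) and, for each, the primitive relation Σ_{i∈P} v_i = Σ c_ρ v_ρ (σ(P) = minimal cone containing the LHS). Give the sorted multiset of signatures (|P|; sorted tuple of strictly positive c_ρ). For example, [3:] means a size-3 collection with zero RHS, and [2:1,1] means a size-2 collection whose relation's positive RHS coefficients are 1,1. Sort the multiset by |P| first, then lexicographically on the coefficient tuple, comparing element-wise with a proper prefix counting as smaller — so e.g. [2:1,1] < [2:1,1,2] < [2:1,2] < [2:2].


|primitive collections| = 5. Relations:

  P={0,1}:  v_{0} + v_{1} = 0 — sig = [2:]
  P={2,4}:  v_{2} + v_{4} = 0 — sig = [2:]
  P={0,3}:  v_{0} + v_{3} = v_{2} — sig = [2:1]
  P={1,2}:  v_{1} + v_{2} = v_{3} — sig = [2:1]
  P={3,4}:  v_{3} + v_{4} = v_{1} — sig = [2:1]

Hence PRS(X_Σ) =
[[2:], [2:], [2:1], [2:1], [2:1]]


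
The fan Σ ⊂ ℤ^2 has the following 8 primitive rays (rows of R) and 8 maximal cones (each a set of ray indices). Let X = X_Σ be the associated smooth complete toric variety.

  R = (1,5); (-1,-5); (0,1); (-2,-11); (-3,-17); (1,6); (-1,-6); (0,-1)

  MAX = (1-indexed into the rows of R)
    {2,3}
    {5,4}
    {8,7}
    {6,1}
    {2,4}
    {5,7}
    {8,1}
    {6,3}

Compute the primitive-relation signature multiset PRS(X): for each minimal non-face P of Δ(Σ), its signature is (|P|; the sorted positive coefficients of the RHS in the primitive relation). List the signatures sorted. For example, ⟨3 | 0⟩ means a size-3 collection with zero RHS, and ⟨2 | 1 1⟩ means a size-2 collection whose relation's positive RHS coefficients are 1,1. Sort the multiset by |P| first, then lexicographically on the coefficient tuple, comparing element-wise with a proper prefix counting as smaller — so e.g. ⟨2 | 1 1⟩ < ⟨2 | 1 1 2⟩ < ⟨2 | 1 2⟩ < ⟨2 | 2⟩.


Minimal non-faces — 20 found among 8 rays, 8 max cones:

  P = {1,2}:  v_{1} + v_{2} = 0 ; sig = ⟨2 | 0⟩
  P = {3,8}:  v_{3} + v_{8} = 0 ; sig = ⟨2 | 0⟩
  P = {6,7}:  v_{6} + v_{7} = 0 ; sig = ⟨2 | 0⟩
  P = {1,3}:  v_{1} + v_{3} = v_{6} ; sig = ⟨2 | 1⟩
  P = {1,4}:  v_{1} + v_{4} = v_{7} ; sig = ⟨2 | 1⟩
  P = {1,7}:  v_{1} + v_{7} = v_{8} ; sig = ⟨2 | 1⟩
  P = {2,6}:  v_{2} + v_{6} = v_{3} ; sig = ⟨2 | 1⟩
  P = {2,7}:  v_{2} + v_{7} = v_{4} ; sig = ⟨2 | 1⟩
  P = {2,8}:  v_{2} + v_{8} = v_{7} ; sig = ⟨2 | 1⟩
  P = {3,7}:  v_{3} + v_{7} = v_{2} ; sig = ⟨2 | 1⟩
  P = {4,6}:  v_{4} + v_{6} = v_{2} ; sig = ⟨2 | 1⟩
  P = {4,7}:  v_{4} + v_{7} = v_{5} ; sig = ⟨2 | 1⟩
  P = {5,6}:  v_{5} + v_{6} = v_{4} ; sig = ⟨2 | 1⟩
  P = {6,8}:  v_{6} + v_{8} = v_{1} ; sig = ⟨2 | 1⟩
  P = {3,5}:  v_{3} + v_{5} = v_{2} + v_{4} ; sig = ⟨2 | 1 1⟩
  P = {1,5}:  v_{1} + v_{5} = 2·v_{7} ; sig = ⟨2 | 2⟩
  P = {2,5}:  v_{2} + v_{5} = 2·v_{4} ; sig = ⟨2 | 2⟩
  P = {3,4}:  v_{3} + v_{4} = 2·v_{2} ; sig = ⟨2 | 2⟩
  P = {4,8}:  v_{4} + v_{8} = 2·v_{7} ; sig = ⟨2 | 2⟩
  P = {5,8}:  v_{5} + v_{8} = 3·v_{7} ; sig = ⟨2 | 3⟩

Hence PRS(X_Σ) =
[⟨2 | 0⟩, ⟨2 | 0⟩, ⟨2 | 0⟩, ⟨2 | 1⟩, ⟨2 | 1⟩, ⟨2 | 1⟩, ⟨2 | 1⟩, ⟨2 | 1⟩, ⟨2 | 1⟩, ⟨2 | 1⟩, ⟨2 | 1⟩, ⟨2 | 1⟩, ⟨2 | 1⟩, ⟨2 | 1⟩, ⟨2 | 1 1⟩, ⟨2 | 2⟩, ⟨2 | 2⟩, ⟨2 | 2⟩, ⟨2 | 2⟩, ⟨2 | 3⟩]


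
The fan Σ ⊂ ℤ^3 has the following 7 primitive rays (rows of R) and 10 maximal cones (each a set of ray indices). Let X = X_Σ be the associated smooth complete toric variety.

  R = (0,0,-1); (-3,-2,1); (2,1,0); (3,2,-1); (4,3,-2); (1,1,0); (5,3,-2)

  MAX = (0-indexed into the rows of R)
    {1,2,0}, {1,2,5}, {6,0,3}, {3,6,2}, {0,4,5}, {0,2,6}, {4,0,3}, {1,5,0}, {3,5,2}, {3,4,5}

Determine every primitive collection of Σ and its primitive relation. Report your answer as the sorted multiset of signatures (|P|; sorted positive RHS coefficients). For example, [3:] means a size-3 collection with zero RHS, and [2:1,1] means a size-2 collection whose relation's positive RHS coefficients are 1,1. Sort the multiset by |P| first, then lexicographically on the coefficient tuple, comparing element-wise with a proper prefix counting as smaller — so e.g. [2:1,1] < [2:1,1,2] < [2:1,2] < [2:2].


The 9 primitive collections of Σ (r=7, n=3):

  • {1,3}:  v_{1} + v_{3} = 0 — sig = [2:]
  • {1,4}:  v_{1} + v_{4} = v_{0} + v_{5} — sig = [2:1,1]
  • {1,6}:  v_{1} + v_{6} = v_{0} + v_{2} — sig = [2:1,1]
  • {4,6}:  v_{4} + v_{6} = v_{0} + 3·v_{3} — sig = [2:1,3]
  • {2,4}:  v_{2} + v_{4} = 2·v_{3} — sig = [2:2]
  • {5,6}:  v_{5} + v_{6} = 2·v_{3} — sig = [2:2]
  • {0,2,3}:  v_{0} + v_{2} + v_{3} = v_{6} — sig = [3:1]
  • {0,2,5}:  v_{0} + v_{2} + v_{5} = v_{3} — sig = [3:1]
  • {0,3,5}:  v_{0} + v_{3} + v_{5} = v_{4} — sig = [3:1]

Hence PRS(X_Σ) =
    |P|=2: 6 collections, coeffs (), (1,1), (1,1), (1,3), (2), (2)
    |P|=3: 3 collections, coeffs (1), (1), (1)


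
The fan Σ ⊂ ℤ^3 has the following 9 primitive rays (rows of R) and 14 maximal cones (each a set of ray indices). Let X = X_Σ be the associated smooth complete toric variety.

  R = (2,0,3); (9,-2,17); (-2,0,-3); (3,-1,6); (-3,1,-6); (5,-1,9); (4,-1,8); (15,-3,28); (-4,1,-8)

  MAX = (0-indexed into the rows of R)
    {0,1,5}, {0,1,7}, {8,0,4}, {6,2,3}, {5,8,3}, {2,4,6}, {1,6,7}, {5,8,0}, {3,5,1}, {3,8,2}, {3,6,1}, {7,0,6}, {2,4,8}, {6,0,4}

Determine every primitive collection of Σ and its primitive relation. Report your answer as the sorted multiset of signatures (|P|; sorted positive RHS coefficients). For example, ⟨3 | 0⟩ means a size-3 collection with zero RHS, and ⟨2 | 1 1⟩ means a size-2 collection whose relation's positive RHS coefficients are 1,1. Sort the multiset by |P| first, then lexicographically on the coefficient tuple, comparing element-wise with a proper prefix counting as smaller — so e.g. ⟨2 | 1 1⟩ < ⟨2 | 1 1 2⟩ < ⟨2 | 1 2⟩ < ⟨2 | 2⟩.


Δ(Σ) — 9 vertices, 16 min non-faces:

  {0,2}:  v_{0} + v_{2} = 0  ⇒ sig = ⟨2 | 0⟩
  {3,4}:  v_{3} + v_{4} = 0  ⇒ sig = ⟨2 | 0⟩
  {6,8}:  v_{6} + v_{8} = 0  ⇒ sig = ⟨2 | 0⟩
  {0,3}:  v_{0} + v_{3} = v_{5}  ⇒ sig = ⟨2 | 1⟩
  {1,8}:  v_{1} + v_{8} = v_{5}  ⇒ sig = ⟨2 | 1⟩
  {2,5}:  v_{2} + v_{5} = v_{3}  ⇒ sig = ⟨2 | 1⟩
  {4,5}:  v_{4} + v_{5} = v_{0}  ⇒ sig = ⟨2 | 1⟩
  {5,6}:  v_{5} + v_{6} = v_{1}  ⇒ sig = ⟨2 | 1⟩
  {1,2}:  v_{1} + v_{2} = v_{3} + v_{6}  ⇒ sig = ⟨2 | 1 1⟩
  {1,4}:  v_{1} + v_{4} = v_{0} + v_{6}  ⇒ sig = ⟨2 | 1 1⟩
  {2,7}:  v_{2} + v_{7} = v_{1} + v_{6}  ⇒ sig = ⟨2 | 1 1⟩
  {7,8}:  v_{7} + v_{8} = v_{0} + v_{1}  ⇒ sig = ⟨2 | 1 1⟩
  {5,7}:  v_{5} + v_{7} = v_{0} + 2·v_{1}  ⇒ sig = ⟨2 | 1 2⟩
  {3,7}:  v_{3} + v_{7} = 2·v_{1}  ⇒ sig = ⟨2 | 2⟩
  {4,7}:  v_{4} + v_{7} = 2·v_{0} + 2·v_{6}  ⇒ sig = ⟨2 | 2 2⟩
  {0,1,6}:  v_{0} + v_{1} + v_{6} = v_{7}  ⇒ sig = ⟨3 | 1⟩

so the primitive-relation signature multiset is
    ⟨2 | 0⟩
    ⟨2 | 0⟩
    ⟨2 | 0⟩
    ⟨2 | 1⟩
    ⟨2 | 1⟩
    ⟨2 | 1⟩
    ⟨2 | 1⟩
    ⟨2 | 1⟩
    ⟨2 | 1 1⟩
    ⟨2 | 1 1⟩
    ⟨2 | 1 1⟩
    ⟨2 | 1 1⟩
    ⟨2 | 1 2⟩
    ⟨2 | 2⟩
    ⟨2 | 2 2⟩
    ⟨3 | 1⟩


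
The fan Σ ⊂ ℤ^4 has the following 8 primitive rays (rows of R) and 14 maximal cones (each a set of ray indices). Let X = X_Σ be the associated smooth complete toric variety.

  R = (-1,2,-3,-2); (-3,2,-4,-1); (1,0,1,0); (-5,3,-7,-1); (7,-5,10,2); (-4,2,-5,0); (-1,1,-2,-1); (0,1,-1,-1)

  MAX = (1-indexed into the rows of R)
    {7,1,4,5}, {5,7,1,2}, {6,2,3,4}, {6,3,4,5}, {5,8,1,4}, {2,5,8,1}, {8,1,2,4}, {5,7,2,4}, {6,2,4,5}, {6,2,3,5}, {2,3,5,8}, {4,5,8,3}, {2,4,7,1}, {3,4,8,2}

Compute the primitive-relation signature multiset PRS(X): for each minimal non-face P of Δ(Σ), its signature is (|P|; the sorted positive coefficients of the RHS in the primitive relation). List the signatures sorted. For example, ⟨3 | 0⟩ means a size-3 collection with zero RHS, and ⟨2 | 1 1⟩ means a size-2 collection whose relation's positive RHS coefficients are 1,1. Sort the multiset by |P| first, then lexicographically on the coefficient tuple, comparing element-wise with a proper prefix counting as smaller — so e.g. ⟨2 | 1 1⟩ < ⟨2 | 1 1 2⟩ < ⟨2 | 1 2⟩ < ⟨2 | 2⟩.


9 collections generate NE(X_Σ); each relation:

  P={3,7}:  v_{3} + v_{7} = v_{8}  →  sig = ⟨2 | 1⟩
  P={6,7}:  v_{6} + v_{7} = v_{4}  →  sig = ⟨2 | 1⟩
  P={7,8}:  v_{7} + v_{8} = v_{1}  →  sig = ⟨2 | 1⟩
  P={1,6}:  v_{1} + v_{6} = v_{4} + v_{8}  →  sig = ⟨2 | 1 1⟩
  P={6,8}:  v_{6} + v_{8} = v_{3} + v_{4}  →  sig = ⟨2 | 1 1⟩
  P={1,3}:  v_{1} + v_{3} = 2·v_{8}  →  sig = ⟨2 | 2⟩
  P={2,3,4,5}:  v_{2} + v_{3} + v_{4} + v_{5} = 0  →  sig = ⟨4 | 0⟩
  P={2,4,5,8}:  v_{2} + v_{4} + v_{5} + v_{8} = v_{7}  →  sig = ⟨4 | 1⟩
  P={1,2,4,5}:  v_{1} + v_{2} + v_{4} + v_{5} = 2·v_{7}  →  sig = ⟨4 | 2⟩

so the primitive-relation signature multiset is
    ⟨2 | 1⟩
    ⟨2 | 1⟩
    ⟨2 | 1⟩
    ⟨2 | 1 1⟩
    ⟨2 | 1 1⟩
    ⟨2 | 2⟩
    ⟨4 | 0⟩
    ⟨4 | 1⟩
    ⟨4 | 2⟩


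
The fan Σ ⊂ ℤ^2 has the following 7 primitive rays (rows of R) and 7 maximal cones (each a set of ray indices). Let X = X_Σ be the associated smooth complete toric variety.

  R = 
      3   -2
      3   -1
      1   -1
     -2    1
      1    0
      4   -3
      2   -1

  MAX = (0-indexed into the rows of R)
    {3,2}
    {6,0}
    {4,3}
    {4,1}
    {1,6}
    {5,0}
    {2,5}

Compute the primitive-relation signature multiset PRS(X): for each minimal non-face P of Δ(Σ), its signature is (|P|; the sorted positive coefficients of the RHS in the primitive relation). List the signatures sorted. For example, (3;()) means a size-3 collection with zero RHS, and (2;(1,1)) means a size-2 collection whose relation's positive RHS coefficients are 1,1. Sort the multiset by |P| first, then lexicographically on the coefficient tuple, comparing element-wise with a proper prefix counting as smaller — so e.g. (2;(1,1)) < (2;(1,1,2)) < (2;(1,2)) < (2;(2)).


Primitive collections (14):

  • {3,6}:  v_{3} + v_{6} = 0  so sig = (2;())
  • {0,2}:  v_{0} + v_{2} = v_{5}  so sig = (2;(1))
  • {0,3}:  v_{0} + v_{3} = v_{2}  so sig = (2;(1))
  • {1,3}:  v_{1} + v_{3} = v_{4}  so sig = (2;(1))
  • {2,4}:  v_{2} + v_{4} = v_{6}  so sig = (2;(1))
  • {2,6}:  v_{2} + v_{6} = v_{0}  so sig = (2;(1))
  • {4,6}:  v_{4} + v_{6} = v_{1}  so sig = (2;(1))
  • {4,5}:  v_{4} + v_{5} = v_{0} + v_{6}  so sig = (2;(1,1))
  • {1,5}:  v_{1} + v_{5} = v_{0} + 2·v_{6}  so sig = (2;(1,2))
  • {0,4}:  v_{0} + v_{4} = 2·v_{6}  so sig = (2;(2))
  • {1,2}:  v_{1} + v_{2} = 2·v_{6}  so sig = (2;(2))
  • {3,5}:  v_{3} + v_{5} = 2·v_{2}  so sig = (2;(2))
  • {5,6}:  v_{5} + v_{6} = 2·v_{0}  so sig = (2;(2))
  • {0,1}:  v_{0} + v_{1} = 3·v_{6}  so sig = (2;(3))

Signatures (|P|; sorted positive RHS coefficients), sorted:
    |P|=2: 14 collections, coeffs (), (1), (1), (1), (1), (1), (1), (1,1), (1,2), (2), (2), (2), (2), (3)


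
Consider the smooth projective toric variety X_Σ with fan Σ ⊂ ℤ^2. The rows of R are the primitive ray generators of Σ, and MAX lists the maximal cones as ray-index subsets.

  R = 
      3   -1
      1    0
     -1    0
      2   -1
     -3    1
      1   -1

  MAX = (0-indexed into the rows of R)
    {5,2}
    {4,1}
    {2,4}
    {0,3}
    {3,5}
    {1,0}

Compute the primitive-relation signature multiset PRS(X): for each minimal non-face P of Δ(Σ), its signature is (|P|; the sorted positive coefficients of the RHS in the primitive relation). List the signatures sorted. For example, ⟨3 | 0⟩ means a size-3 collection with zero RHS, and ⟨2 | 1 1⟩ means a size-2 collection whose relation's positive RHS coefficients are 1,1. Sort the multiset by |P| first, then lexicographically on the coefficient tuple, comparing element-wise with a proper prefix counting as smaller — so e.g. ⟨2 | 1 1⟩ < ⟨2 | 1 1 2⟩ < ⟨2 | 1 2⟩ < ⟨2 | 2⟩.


|primitive collections| = 9. Relations:

  P = {0,4}:  v_{0} + v_{4} = 0 ; sig = ⟨2 | 0⟩
  P = {1,2}:  v_{1} + v_{2} = 0 ; sig = ⟨2 | 0⟩
  P = {0,2}:  v_{0} + v_{2} = v_{3} ; sig = ⟨2 | 1⟩
  P = {1,3}:  v_{1} + v_{3} = v_{0} ; sig = ⟨2 | 1⟩
  P = {1,5}:  v_{1} + v_{5} = v_{3} ; sig = ⟨2 | 1⟩
  P = {2,3}:  v_{2} + v_{3} = v_{5} ; sig = ⟨2 | 1⟩
  P = {3,4}:  v_{3} + v_{4} = v_{2} ; sig = ⟨2 | 1⟩
  P = {0,5}:  v_{0} + v_{5} = 2·v_{3} ; sig = ⟨2 | 2⟩
  P = {4,5}:  v_{4} + v_{5} = 2·v_{2} ; sig = ⟨2 | 2⟩

Hence PRS(X_Σ) =
{ ⟨2 | 0⟩ ×2,  ⟨2 | 1⟩ ×5,  ⟨2 | 2⟩ ×2 }


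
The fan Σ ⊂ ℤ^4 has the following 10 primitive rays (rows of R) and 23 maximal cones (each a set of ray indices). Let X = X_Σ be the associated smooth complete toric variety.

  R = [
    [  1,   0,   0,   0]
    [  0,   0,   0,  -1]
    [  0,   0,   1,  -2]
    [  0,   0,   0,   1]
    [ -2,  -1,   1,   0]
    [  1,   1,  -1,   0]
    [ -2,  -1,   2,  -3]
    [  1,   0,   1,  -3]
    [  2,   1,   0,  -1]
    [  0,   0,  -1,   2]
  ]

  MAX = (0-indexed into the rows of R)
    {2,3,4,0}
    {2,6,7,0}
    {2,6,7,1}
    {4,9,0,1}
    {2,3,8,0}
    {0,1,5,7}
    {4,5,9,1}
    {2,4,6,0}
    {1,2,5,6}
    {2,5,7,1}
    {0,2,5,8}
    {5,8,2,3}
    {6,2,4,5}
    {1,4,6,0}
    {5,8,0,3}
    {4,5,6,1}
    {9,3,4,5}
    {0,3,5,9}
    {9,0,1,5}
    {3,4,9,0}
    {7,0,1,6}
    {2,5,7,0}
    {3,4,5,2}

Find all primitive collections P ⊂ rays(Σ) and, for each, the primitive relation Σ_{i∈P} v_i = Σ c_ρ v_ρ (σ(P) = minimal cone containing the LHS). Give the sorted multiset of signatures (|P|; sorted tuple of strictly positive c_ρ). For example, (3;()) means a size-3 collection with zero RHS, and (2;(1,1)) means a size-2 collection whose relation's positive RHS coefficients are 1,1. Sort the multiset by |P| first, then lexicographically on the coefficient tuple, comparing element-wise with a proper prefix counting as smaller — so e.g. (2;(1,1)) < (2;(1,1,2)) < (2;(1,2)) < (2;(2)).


Minimal non-faces — 18 found among 10 rays, 23 max cones:

  P={1,3}:  v_{1} + v_{3} = 0  →  sig = (2;())
  P={2,9}:  v_{2} + v_{9} = 0  →  sig = (2;())
  P={3,6}:  v_{3} + v_{6} = v_{2} + v_{4}  →  sig = (2;(1,1))
  P={3,7}:  v_{3} + v_{7} = v_{0} + v_{2}  →  sig = (2;(1,1))
  P={4,7}:  v_{4} + v_{7} = v_{0} + v_{6}  →  sig = (2;(1,1))
  P={4,8}:  v_{4} + v_{8} = v_{2} + v_{3}  →  sig = (2;(1,1))
  P={6,9}:  v_{6} + v_{9} = v_{1} + v_{4}  →  sig = (2;(1,1))
  P={7,9}:  v_{7} + v_{9} = v_{0} + v_{1}  →  sig = (2;(1,1))
  P={1,8}:  v_{1} + v_{8} = v_{0} + v_{2} + v_{5}  →  sig = (2;(1,1,1))
  P={8,9}:  v_{8} + v_{9} = v_{0} + v_{3} + v_{5}  →  sig = (2;(1,1,1))
  P={7,8}:  v_{7} + v_{8} = 2·v_{0} + 2·v_{2} + v_{5}  →  sig = (2;(1,2,2))
  P={6,8}:  v_{6} + v_{8} = 2·v_{2}  →  sig = (2;(2))
  P={0,4,5}:  v_{0} + v_{4} + v_{5} = 0  →  sig = (3;())
  P={0,1,2}:  v_{0} + v_{1} + v_{2} = v_{7}  →  sig = (3;(1))
  P={1,2,4}:  v_{1} + v_{2} + v_{4} = v_{6}  →  sig = (3;(1))
  P={0,5,6}:  v_{0} + v_{5} + v_{6} = v_{1} + v_{2}  →  sig = (3;(1,1))
  P={5,6,7}:  v_{5} + v_{6} + v_{7} = 2·v_{1} + 2·v_{2}  →  sig = (3;(2,2))
  P={0,2,3,5}:  v_{0} + v_{2} + v_{3} + v_{5} = v_{8}  →  sig = (4;(1))

Signatures (|P|; sorted positive RHS coefficients), sorted:
{ (2;()) ×2,  (2;(1,1)) ×6,  (2;(1,1,1)) ×2,  (2;(1,2,2)),  (2;(2)),  (3;()),  (3;(1)) ×2,  (3;(1,1)),  (3;(2,2)),  (4;(1)) }


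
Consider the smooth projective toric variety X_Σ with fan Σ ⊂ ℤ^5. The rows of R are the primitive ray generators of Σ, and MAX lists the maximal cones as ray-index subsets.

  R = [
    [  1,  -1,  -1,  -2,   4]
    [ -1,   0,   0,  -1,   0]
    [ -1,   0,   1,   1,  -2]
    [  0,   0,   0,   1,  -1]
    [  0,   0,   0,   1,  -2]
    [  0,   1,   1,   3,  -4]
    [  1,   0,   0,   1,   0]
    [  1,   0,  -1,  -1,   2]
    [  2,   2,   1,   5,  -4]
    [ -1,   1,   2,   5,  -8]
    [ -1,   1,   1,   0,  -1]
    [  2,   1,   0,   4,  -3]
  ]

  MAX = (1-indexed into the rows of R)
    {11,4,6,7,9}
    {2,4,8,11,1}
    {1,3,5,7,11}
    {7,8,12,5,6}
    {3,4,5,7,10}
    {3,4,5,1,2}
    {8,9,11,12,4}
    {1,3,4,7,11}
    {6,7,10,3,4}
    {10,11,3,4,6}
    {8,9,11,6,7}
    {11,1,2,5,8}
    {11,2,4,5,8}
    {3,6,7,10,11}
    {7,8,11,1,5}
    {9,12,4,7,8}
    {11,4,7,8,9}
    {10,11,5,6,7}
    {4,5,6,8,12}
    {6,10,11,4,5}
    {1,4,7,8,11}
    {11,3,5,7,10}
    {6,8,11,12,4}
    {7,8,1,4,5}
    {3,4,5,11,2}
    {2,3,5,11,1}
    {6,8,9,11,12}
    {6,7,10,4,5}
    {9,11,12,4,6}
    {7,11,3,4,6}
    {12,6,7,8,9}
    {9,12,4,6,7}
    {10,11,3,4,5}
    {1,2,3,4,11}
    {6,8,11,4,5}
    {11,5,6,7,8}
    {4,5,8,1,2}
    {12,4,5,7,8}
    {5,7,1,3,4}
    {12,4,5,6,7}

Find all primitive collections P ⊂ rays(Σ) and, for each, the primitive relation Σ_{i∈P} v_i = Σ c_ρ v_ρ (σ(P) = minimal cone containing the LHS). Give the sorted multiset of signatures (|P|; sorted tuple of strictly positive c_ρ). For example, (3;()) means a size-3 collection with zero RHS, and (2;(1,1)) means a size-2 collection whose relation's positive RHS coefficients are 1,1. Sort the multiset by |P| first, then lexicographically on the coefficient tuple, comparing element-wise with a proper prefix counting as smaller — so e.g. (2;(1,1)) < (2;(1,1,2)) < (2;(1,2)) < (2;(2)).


Δ(Σ) — 12 vertices, 24 min non-faces:

  • {2,7}:  v_{2} + v_{7} = 0 ; sig = (2;())
  • {3,8}:  v_{3} + v_{8} = 0 ; sig = (2;())
  • {1,6}:  v_{1} + v_{6} = v_{7} ; sig = (2;(1))
  • {2,9}:  v_{2} + v_{9} = v_{11} + v_{12} ; sig = (2;(1,1))
  • {8,10}:  v_{8} + v_{10} = v_{5} + v_{6} ; sig = (2;(1,1))
  • {1,10}:  v_{1} + v_{10} = v_{3} + v_{5} + v_{7} ; sig = (2;(1,1,1))
  • {2,6}:  v_{2} + v_{6} = v_{4} + v_{5} + v_{11} ; sig = (2;(1,1,1))
  • {2,12}:  v_{2} + v_{12} = v_{4} + v_{6} + v_{8} ; sig = (2;(1,1,1))
  • {3,12}:  v_{3} + v_{12} = v_{4} + v_{6} + v_{7} ; sig = (2;(1,1,1))
  • {2,10}:  v_{2} + v_{10} = v_{3} + v_{4} + 2·v_{5} + v_{11} ; sig = (2;(1,1,1,2))
  • {3,9}:  v_{3} + v_{9} = v_{4} + v_{6} + 2·v_{7} + v_{11} ; sig = (2;(1,1,1,2))
  • {10,12}:  v_{10} + v_{12} = v_{4} + v_{5} + 2·v_{6} + v_{7} ; sig = (2;(1,1,1,2))
  • {1,9}:  v_{1} + v_{9} = v_{4} + 3·v_{7} + v_{8} + v_{11} ; sig = (2;(1,1,1,3))
  • {1,12}:  v_{1} + v_{12} = v_{4} + 2·v_{7} + v_{8} ; sig = (2;(1,1,2))
  • {5,9}:  v_{5} + v_{9} = 2·v_{6} + v_{7} + v_{8} ; sig = (2;(1,1,2))
  • {9,10}:  v_{9} + v_{10} = 3·v_{6} + v_{7} ; sig = (2;(1,3))
  • {3,5,6}:  v_{3} + v_{5} + v_{6} = v_{10} ; sig = (3;(1))
  • {7,11,12}:  v_{7} + v_{11} + v_{12} = v_{9} ; sig = (3;(1))
  • {5,11,12}:  v_{5} + v_{11} + v_{12} = 2·v_{6} + v_{8} ; sig = (3;(1,2))
  • {1,4,5,11}:  v_{1} + v_{4} + v_{5} + v_{11} = 0 ; sig = (4;())
  • {4,5,7,11}:  v_{4} + v_{5} + v_{7} + v_{11} = v_{6} ; sig = (4;(1))
  • {4,6,7,8}:  v_{4} + v_{6} + v_{7} + v_{8} = v_{12} ; sig = (4;(1))
  • {4,6,8,9}:  v_{4} + v_{6} + v_{8} + v_{9} = v_{11} + 2·v_{12} ; sig = (4;(1,2))
  • {4,7,10,11}:  v_{4} + v_{7} + v_{10} + v_{11} = v_{3} + 2·v_{6} ; sig = (4;(1,2))

Sorted signature multiset PRS(X):
    (2;())
    (2;())
    (2;(1))
    (2;(1,1))
    (2;(1,1))
    (2;(1,1,1))
    (2;(1,1,1))
    (2;(1,1,1))
    (2;(1,1,1))
    (2;(1,1,1,2))
    (2;(1,1,1,2))
    (2;(1,1,1,2))
    (2;(1,1,1,3))
    (2;(1,1,2))
    (2;(1,1,2))
    (2;(1,3))
    (3;(1))
    (3;(1))
    (3;(1,2))
    (4;())
    (4;(1))
    (4;(1))
    (4;(1,2))
    (4;(1,2))


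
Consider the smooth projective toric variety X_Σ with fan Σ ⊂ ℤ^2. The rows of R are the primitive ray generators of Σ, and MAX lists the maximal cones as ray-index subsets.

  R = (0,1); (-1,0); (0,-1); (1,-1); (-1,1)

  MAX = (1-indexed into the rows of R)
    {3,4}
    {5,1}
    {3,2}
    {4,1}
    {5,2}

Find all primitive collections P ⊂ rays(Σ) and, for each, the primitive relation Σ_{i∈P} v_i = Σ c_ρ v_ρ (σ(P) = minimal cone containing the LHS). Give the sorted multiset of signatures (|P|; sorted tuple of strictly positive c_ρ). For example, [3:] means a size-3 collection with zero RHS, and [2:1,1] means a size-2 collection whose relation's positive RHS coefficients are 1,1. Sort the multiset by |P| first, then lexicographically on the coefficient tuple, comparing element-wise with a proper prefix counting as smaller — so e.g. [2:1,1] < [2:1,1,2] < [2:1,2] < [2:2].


5 minimal non-faces of Δ(Σ) (on 5 rays):

  {1,3}:  v_{1} + v_{3} = 0  →  sig = [2:]
  {4,5}:  v_{4} + v_{5} = 0  →  sig = [2:]
  {1,2}:  v_{1} + v_{2} = v_{5}  →  sig = [2:1]
  {2,4}:  v_{2} + v_{4} = v_{3}  →  sig = [2:1]
  {3,5}:  v_{3} + v_{5} = v_{2}  →  sig = [2:1]

so the primitive-relation signature multiset is
[[2:], [2:], [2:1], [2:1], [2:1]]


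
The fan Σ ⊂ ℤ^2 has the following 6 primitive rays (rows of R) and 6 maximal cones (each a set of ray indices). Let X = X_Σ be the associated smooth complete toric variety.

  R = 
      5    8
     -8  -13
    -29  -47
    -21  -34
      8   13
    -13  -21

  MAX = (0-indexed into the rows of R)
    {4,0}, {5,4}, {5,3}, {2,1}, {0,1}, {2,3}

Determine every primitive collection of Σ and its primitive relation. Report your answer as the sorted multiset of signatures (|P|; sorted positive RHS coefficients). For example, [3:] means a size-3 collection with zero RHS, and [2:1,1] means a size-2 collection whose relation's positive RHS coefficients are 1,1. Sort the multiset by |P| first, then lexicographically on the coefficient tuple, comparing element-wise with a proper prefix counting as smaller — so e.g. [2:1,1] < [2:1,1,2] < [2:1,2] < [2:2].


The 9 primitive collections of Σ (r=6, n=2):

  P = {1,4}:  v_{1} + v_{4} = 0  →  sig = [2:]
  P = {0,5}:  v_{0} + v_{5} = v_{1}  →  sig = [2:1]
  P = {1,3}:  v_{1} + v_{3} = v_{2}  →  sig = [2:1]
  P = {1,5}:  v_{1} + v_{5} = v_{3}  →  sig = [2:1]
  P = {2,4}:  v_{2} + v_{4} = v_{3}  →  sig = [2:1]
  P = {3,4}:  v_{3} + v_{4} = v_{5}  →  sig = [2:1]
  P = {0,3}:  v_{0} + v_{3} = 2·v_{1}  →  sig = [2:2]
  P = {2,5}:  v_{2} + v_{5} = 2·v_{3}  →  sig = [2:2]
  P = {0,2}:  v_{0} + v_{2} = 3·v_{1}  →  sig = [2:3]

Sorted signature multiset PRS(X):
[[2:], [2:1], [2:1], [2:1], [2:1], [2:1], [2:2], [2:2], [2:3]]


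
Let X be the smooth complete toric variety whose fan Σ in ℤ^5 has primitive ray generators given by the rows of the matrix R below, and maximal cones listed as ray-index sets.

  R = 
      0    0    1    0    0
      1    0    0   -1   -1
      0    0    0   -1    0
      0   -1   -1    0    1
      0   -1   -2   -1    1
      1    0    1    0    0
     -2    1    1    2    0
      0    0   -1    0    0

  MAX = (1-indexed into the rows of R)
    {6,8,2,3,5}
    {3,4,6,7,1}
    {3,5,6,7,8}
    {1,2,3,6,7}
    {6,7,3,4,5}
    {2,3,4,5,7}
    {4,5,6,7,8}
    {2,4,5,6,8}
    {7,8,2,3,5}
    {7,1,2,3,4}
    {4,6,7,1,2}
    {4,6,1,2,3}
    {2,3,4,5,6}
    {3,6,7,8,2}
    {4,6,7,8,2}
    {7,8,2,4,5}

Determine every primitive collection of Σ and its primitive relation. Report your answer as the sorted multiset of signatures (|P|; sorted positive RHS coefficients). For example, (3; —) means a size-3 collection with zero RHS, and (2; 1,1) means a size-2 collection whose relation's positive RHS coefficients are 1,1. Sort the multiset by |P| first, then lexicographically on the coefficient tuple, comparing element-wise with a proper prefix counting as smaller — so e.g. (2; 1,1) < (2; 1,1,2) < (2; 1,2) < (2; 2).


5 collections generate NE(X_Σ); each relation:

  {1,8}:  v_{1} + v_{8} = 0  →  sig = (2; —)
  {1,5}:  v_{1} + v_{5} = v_{3} + v_{4}  →  sig = (2; 1,1)
  {3,4,8}:  v_{3} + v_{4} + v_{8} = v_{5}  →  sig = (3; 1)
  {2,5,6,7}:  v_{2} + v_{5} + v_{6} + v_{7} = 0  →  sig = (4; —)
  {2,3,4,6,7}:  v_{2} + v_{3} + v_{4} + v_{6} + v_{7} = v_{1}  →  sig = (5; 1)

so the primitive-relation signature multiset is
    (2; —)
    (2; 1,1)
    (3; 1)
    (4; —)
    (5; 1)
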